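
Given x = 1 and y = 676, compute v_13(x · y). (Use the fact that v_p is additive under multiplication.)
v_13(676) = 2

v_p(x) = 0 (factor: 1 = 13^0 · 1); v_p(y) = 2 (factor: 676 = 13^2 · 4). Additivity: v_p(xy) = v_p(x) + v_p(y) = 0 + 2 = 2. (Direct check: xy = 676 = 13^2 · (4).)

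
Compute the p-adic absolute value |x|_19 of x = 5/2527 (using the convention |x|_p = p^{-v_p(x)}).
|5/2527|_19 = 361

Step 1 — compute v_19(x) by factoring powers of 19 out of the numerator and denominator: v_19(5/2527) = -2. Step 2 — apply |x|_p = p^{-v_p(x)} = 19^{2} = 361.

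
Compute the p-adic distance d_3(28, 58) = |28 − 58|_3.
d_3(28, 58) = 1/3

Step 1 — x − y = 28 − 58 = -30. Step 2 — v_3(-30) = 1 (factor: -30 = −(3^1 · 10); the sign does not affect v_p). Step 3 — |x − y|_3 = 3^{-1} = 1/3.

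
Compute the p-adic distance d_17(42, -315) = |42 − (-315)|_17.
d_17(42, -315) = 1/17

Step 1 — x − y = 42 − (-315) = 357. Step 2 — v_17(357) = 1 (factor: 357 = (17^1 · 21); the sign does not affect v_p). Step 3 — |x − y|_17 = 17^{-1} = 1/17.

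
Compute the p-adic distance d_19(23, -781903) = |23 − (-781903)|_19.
d_19(23, -781903) = 1/130321

Step 1 — x − y = 23 − (-781903) = 781926. Step 2 — v_19(781926) = 4 (factor: 781926 = (19^4 · 6); the sign does not affect v_p). Step 3 — |x − y|_19 = 19^{-4} = 1/130321.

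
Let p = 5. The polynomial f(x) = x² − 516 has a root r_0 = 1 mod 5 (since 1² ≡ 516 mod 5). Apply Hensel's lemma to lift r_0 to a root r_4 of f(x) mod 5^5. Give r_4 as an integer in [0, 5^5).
r_4 = 1496 (mod 3125)

Hensel's recurrence: r_{i+1} = r_i − f(r_i)·(f′(r_i))^{-1} mod 5^{i+2}, with f′(x) = 2x. Iterate:
  r_0 = 1 (mod 5)
  r_1 = 21 (mod 25)
  r_2 = 121 (mod 125)
  r_3 = 246 (mod 625)
  r_4 = 1496 (mod 3125)
Final: r_4 = 1496, and one checks f(r_4) ≡ 0 mod 5^5.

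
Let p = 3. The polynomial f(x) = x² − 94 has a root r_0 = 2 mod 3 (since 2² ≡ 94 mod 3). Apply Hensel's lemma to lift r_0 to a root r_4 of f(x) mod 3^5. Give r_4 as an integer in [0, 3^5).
r_4 = 65 (mod 243)

Hensel's recurrence: r_{i+1} = r_i − f(r_i)·(f′(r_i))^{-1} mod 3^{i+2}, with f′(x) = 2x. Iterate:
  r_0 = 2 (mod 3)
  r_1 = 2 (mod 9)
  r_2 = 11 (mod 27)
  r_3 = 65 (mod 81)
  r_4 = 65 (mod 243)
Final: r_4 = 65, and one checks f(r_4) ≡ 0 mod 3^5.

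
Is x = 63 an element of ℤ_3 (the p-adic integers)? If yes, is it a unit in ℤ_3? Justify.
x ∈ ℤ_3 but not a unit; v_3(x) = 2 > 0

ℤ_3 = {x ∈ ℚ_3 : v_3(x) ≥ 0} and ℤ_3^× = {x ∈ ℤ_3 : v_3(x) = 0}. Here v_3(63) = v_3(num) − v_3(den) = 2; compare against these criteria.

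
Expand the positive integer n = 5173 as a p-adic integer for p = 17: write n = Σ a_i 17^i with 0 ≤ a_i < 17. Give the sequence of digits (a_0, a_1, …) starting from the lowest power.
(a_0, a_1, …) = (5, 15, 0, 1)

Repeated division by 17 gives the digits low-to-high: 5173 = 5 + 15·17^1 + 1·17^3. Digit sequence: (5, 15, 0, 1).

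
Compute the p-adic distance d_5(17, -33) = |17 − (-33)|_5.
d_5(17, -33) = 1/25

Step 1 — x − y = 17 − (-33) = 50. Step 2 — v_5(50) = 2 (factor: 50 = (5^2 · 2); the sign does not affect v_p). Step 3 — |x − y|_5 = 5^{-2} = 1/25.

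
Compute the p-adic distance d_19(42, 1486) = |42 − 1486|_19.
d_19(42, 1486) = 1/361

Step 1 — x − y = 42 − 1486 = -1444. Step 2 — v_19(-1444) = 2 (factor: -1444 = −(19^2 · 4); the sign does not affect v_p). Step 3 — |x − y|_19 = 19^{-2} = 1/361.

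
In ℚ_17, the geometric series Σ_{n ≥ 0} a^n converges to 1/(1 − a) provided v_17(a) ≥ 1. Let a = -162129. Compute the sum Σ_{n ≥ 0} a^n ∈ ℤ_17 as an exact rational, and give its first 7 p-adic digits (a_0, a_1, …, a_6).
Σ a^n = 1/(1 − a) = 1/162130;  first 7 digits = (1, 0, 0, 1, 15, 16, 0)

v_17(a) = 3 ≥ 1, so the series converges in ℤ_17 to 1/(1 − a) = 1/(1 − (-162129)) = 1/162130. Expand this rational in ℤ_17: compute digits iteratively via d_i = x_i mod 17, x_{i+1} = (x_i − d_i)/17. The first 7 digits are (1, 0, 0, 1, 15, 16, 0).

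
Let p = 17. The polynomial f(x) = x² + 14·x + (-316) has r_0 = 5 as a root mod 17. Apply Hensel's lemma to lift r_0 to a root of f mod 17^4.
r_3 = 72782 (mod 83521)

Hensel: r_{i+1} = r_i − f(r_i)·(f′(r_i))^{-1} mod 17^{i+2}, f′(x) = 2x + 14. Iterate:
  r_0 = 5 (mod 17)
  r_1 = 243 (mod 289)
  r_2 = 4000 (mod 4913)
  r_3 = 72782 (mod 83521)
Final: r = 72782 satisfies f(r) ≡ 0 mod 17^4.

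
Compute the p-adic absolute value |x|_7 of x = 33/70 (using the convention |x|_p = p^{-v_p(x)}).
|33/70|_7 = 7

Step 1 — compute v_7(x) by factoring powers of 7 out of the numerator and denominator: v_7(33/70) = -1. Step 2 — apply |x|_p = p^{-v_p(x)} = 7^{1} = 7.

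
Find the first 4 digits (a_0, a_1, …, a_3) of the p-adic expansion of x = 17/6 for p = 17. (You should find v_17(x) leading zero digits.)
(a_0, …, a_3) = (0, 3, 14, 2)

v_17(17/6) = 1, so a_0 = ... = a_0 = 0. Factor out: x = 17^1 · u with u = 1/6 a unit in ℤ_17. Expand u iteratively via a_{v+i} = u_i mod 17, u_{i+1} = (u_i − a_{v+i})/17:
  u_0 = 1/6;  a_1 = 3;  u_1 = (u_0 − 3)/17 = -1/6
  u_1 = -1/6;  a_2 = 14;  u_2 = (u_1 − 14)/17 = -5/6
  u_2 = -5/6;  a_3 = 2;  u_3 = (u_2 − 2)/17 = -1/6
Digits: (0, 3, 14, 2).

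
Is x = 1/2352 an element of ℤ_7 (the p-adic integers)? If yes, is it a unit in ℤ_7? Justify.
x ∉ ℤ_7 (v_7(x) = -2 < 0)

ℤ_7 = {x ∈ ℚ_7 : v_7(x) ≥ 0} and ℤ_7^× = {x ∈ ℤ_7 : v_7(x) = 0}. Here v_7(1/2352) = v_7(num) − v_7(den) = -2; compare against these criteria.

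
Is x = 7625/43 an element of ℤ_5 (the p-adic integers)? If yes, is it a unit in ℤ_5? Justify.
x ∈ ℤ_5 but not a unit; v_5(x) = 3 > 0

ℤ_5 = {x ∈ ℚ_5 : v_5(x) ≥ 0} and ℤ_5^× = {x ∈ ℤ_5 : v_5(x) = 0}. Here v_5(7625/43) = v_5(num) − v_5(den) = 3; compare against these criteria.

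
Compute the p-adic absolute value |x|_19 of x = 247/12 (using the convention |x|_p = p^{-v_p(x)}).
|247/12|_19 = 1/19

Step 1 — compute v_19(x) by factoring powers of 19 out of the numerator and denominator: v_19(247/12) = 1. Step 2 — apply |x|_p = p^{-v_p(x)} = 19^{-1} = 1/19.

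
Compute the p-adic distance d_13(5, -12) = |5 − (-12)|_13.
d_13(5, -12) = 1

Step 1 — x − y = 5 − (-12) = 17. Step 2 — v_13(17) = 0 (factor: 17 = (13^0 · 17); the sign does not affect v_p). Step 3 — |x − y|_13 = 13^{0} = 1.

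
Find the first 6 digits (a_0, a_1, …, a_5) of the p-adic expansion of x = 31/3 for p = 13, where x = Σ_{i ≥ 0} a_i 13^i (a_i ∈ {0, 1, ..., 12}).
(a_0, …, a_5) = (6, 9, 8, 8, 8, 8)

v_13(31/3) = 0 (numerator and denominator both coprime to 13), so x ∈ ℤ_13^×. Compute digits iteratively via a_i = x_i mod 13, x_{i+1} = (x_i − a_i)/13, with x_0 = x:
  x_0 = 31/3;  a_0 = 6;  x_1 = (x_0 − 6)/13 = 1/3
  x_1 = 1/3;  a_1 = 9;  x_2 = (x_1 − 9)/13 = -2/3
  x_2 = -2/3;  a_2 = 8;  x_3 = (x_2 − 8)/13 = -2/3
  x_3 = -2/3;  a_3 = 8;  x_4 = (x_3 − 8)/13 = -2/3
  x_4 = -2/3;  a_4 = 8;  x_5 = (x_4 − 8)/13 = -2/3
  x_5 = -2/3;  a_5 = 8;  x_6 = (x_5 − 8)/13 = -2/3
Digits: (6, 9, 8, 8, 8, 8).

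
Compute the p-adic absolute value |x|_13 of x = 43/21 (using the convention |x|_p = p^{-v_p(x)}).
|43/21|_13 = 1

Step 1 — compute v_13(x) by factoring powers of 13 out of the numerator and denominator: v_13(43/21) = 0. Step 2 — apply |x|_p = p^{-v_p(x)} = 13^{0} = 1.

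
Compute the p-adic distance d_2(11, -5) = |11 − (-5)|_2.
d_2(11, -5) = 1/16

Step 1 — x − y = 11 − (-5) = 16. Step 2 — v_2(16) = 4 (factor: 16 = (2^4 · 1); the sign does not affect v_p). Step 3 — |x − y|_2 = 2^{-4} = 1/16.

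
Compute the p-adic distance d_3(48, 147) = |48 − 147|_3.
d_3(48, 147) = 1/9

Step 1 — x − y = 48 − 147 = -99. Step 2 — v_3(-99) = 2 (factor: -99 = −(3^2 · 11); the sign does not affect v_p). Step 3 — |x − y|_3 = 3^{-2} = 1/9.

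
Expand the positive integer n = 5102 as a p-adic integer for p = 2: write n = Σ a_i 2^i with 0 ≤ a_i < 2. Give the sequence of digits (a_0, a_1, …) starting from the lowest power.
(a_0, a_1, …) = (0, 1, 1, 1, 0, 1, 1, 1, 1, 1, 0, 0, 1)

Repeated division by 2 gives the digits low-to-high: 5102 = 1·2^1 + 1·2^2 + 1·2^3 + 1·2^5 + 1·2^6 + 1·2^7 + 1·2^8 + 1·2^9 + 1·2^12. Digit sequence: (0, 1, 1, 1, 0, 1, 1, 1, 1, 1, 0, 0, 1).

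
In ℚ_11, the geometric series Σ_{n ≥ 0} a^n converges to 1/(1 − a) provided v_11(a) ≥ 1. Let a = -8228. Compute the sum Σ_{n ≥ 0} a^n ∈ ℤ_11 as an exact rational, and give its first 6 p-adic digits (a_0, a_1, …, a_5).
Σ a^n = 1/(1 − a) = 1/8229;  first 6 digits = (1, 0, 9, 4, 3, 2)

v_11(a) = 2 ≥ 1, so the series converges in ℤ_11 to 1/(1 − a) = 1/(1 − (-8228)) = 1/8229. Expand this rational in ℤ_11: compute digits iteratively via d_i = x_i mod 11, x_{i+1} = (x_i − d_i)/11. The first 6 digits are (1, 0, 9, 4, 3, 2).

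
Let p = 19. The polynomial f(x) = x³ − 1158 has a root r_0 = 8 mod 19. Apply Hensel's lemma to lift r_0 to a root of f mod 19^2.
r_1 = 331 (mod 361)

Hensel: r_{i+1} = r_i − f(r_i)/f′(r_i) mod 19^{i+2}, where f′(x) = 3x². Iterate:
  r_0 = 8 (mod 19)
  r_1 = 331 (mod 361)
Final: r = 331 with f(r) ≡ 0 mod 19^2.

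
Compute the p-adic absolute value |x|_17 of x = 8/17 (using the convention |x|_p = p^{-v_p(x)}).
|8/17|_17 = 17

Step 1 — compute v_17(x) by factoring powers of 17 out of the numerator and denominator: v_17(8/17) = -1. Step 2 — apply |x|_p = p^{-v_p(x)} = 17^{1} = 17.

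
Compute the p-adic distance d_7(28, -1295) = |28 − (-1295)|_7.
d_7(28, -1295) = 1/49

Step 1 — x − y = 28 − (-1295) = 1323. Step 2 — v_7(1323) = 2 (factor: 1323 = (7^2 · 27); the sign does not affect v_p). Step 3 — |x − y|_7 = 7^{-2} = 1/49.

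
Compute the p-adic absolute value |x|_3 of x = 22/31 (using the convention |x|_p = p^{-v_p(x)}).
|22/31|_3 = 1

Step 1 — compute v_3(x) by factoring powers of 3 out of the numerator and denominator: v_3(22/31) = 0. Step 2 — apply |x|_p = p^{-v_p(x)} = 3^{0} = 1.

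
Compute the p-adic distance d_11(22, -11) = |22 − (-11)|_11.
d_11(22, -11) = 1/11

Step 1 — x − y = 22 − (-11) = 33. Step 2 — v_11(33) = 1 (factor: 33 = (11^1 · 3); the sign does not affect v_p). Step 3 — |x − y|_11 = 11^{-1} = 1/11.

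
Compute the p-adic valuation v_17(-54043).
v_17(-54043) = 3

v_17(n) is the largest exponent k such that 17^k divides n. Factor out: -54043 = -17^3 · 11. (Sign doesn't affect v_p.) So v_17(-54043) = 3.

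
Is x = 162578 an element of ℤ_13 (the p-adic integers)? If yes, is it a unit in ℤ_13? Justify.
x ∈ ℤ_13 but not a unit; v_13(x) = 3 > 0

ℤ_13 = {x ∈ ℚ_13 : v_13(x) ≥ 0} and ℤ_13^× = {x ∈ ℤ_13 : v_13(x) = 0}. Here v_13(162578) = v_13(num) − v_13(den) = 3; compare against these criteria.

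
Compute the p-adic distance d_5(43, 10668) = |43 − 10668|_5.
d_5(43, 10668) = 1/625

Step 1 — x − y = 43 − 10668 = -10625. Step 2 — v_5(-10625) = 4 (factor: -10625 = −(5^4 · 17); the sign does not affect v_p). Step 3 — |x − y|_5 = 5^{-4} = 1/625.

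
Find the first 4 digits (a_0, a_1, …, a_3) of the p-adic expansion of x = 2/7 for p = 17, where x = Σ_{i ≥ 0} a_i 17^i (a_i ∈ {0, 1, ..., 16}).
(a_0, …, a_3) = (10, 14, 4, 7)

v_17(2/7) = 0 (numerator and denominator both coprime to 17), so x ∈ ℤ_17^×. Compute digits iteratively via a_i = x_i mod 17, x_{i+1} = (x_i − a_i)/17, with x_0 = x:
  x_0 = 2/7;  a_0 = 10;  x_1 = (x_0 − 10)/17 = -4/7
  x_1 = -4/7;  a_1 = 14;  x_2 = (x_1 − 14)/17 = -6/7
  x_2 = -6/7;  a_2 = 4;  x_3 = (x_2 − 4)/17 = -2/7
  x_3 = -2/7;  a_3 = 7;  x_4 = (x_3 − 7)/17 = -3/7
Digits: (10, 14, 4, 7).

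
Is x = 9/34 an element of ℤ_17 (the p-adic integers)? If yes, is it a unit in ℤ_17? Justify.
x ∉ ℤ_17 (v_17(x) = -1 < 0)

ℤ_17 = {x ∈ ℚ_17 : v_17(x) ≥ 0} and ℤ_17^× = {x ∈ ℤ_17 : v_17(x) = 0}. Here v_17(9/34) = v_17(num) − v_17(den) = -1; compare against these criteria.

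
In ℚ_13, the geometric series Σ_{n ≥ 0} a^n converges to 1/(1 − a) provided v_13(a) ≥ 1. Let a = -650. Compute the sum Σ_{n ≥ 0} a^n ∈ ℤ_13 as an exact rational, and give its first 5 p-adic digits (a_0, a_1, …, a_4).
Σ a^n = 1/(1 − a) = 1/651;  first 5 digits = (1, 2, 0, 5, 9)

v_13(a) = 1 ≥ 1, so the series converges in ℤ_13 to 1/(1 − a) = 1/(1 − (-650)) = 1/651. Expand this rational in ℤ_13: compute digits iteratively via d_i = x_i mod 13, x_{i+1} = (x_i − d_i)/13. The first 5 digits are (1, 2, 0, 5, 9).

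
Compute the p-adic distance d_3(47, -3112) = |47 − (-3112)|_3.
d_3(47, -3112) = 1/243

Step 1 — x − y = 47 − (-3112) = 3159. Step 2 — v_3(3159) = 5 (factor: 3159 = (3^5 · 13); the sign does not affect v_p). Step 3 — |x − y|_3 = 3^{-5} = 1/243.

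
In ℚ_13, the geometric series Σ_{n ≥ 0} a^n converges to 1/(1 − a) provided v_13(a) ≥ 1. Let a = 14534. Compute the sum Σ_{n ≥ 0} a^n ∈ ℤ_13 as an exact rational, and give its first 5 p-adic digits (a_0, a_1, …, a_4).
Σ a^n = 1/(1 − a) = -1/14533;  first 5 digits = (1, 0, 8, 6, 12)

v_13(a) = 2 ≥ 1, so the series converges in ℤ_13 to 1/(1 − a) = 1/(1 − 14534) = -1/14533. Expand this rational in ℤ_13: compute digits iteratively via d_i = x_i mod 13, x_{i+1} = (x_i − d_i)/13. The first 5 digits are (1, 0, 8, 6, 12).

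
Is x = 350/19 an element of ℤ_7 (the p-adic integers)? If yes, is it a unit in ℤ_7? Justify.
x ∈ ℤ_7 but not a unit; v_7(x) = 1 > 0

ℤ_7 = {x ∈ ℚ_7 : v_7(x) ≥ 0} and ℤ_7^× = {x ∈ ℤ_7 : v_7(x) = 0}. Here v_7(350/19) = v_7(num) − v_7(den) = 1; compare against these criteria.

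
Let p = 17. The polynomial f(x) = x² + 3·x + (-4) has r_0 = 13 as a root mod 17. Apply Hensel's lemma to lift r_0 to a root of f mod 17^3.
r_2 = 4909 (mod 4913)

Hensel: r_{i+1} = r_i − f(r_i)·(f′(r_i))^{-1} mod 17^{i+2}, f′(x) = 2x + 3. Iterate:
  r_0 = 13 (mod 17)
  r_1 = 285 (mod 289)
  r_2 = 4909 (mod 4913)
Final: r = 4909 satisfies f(r) ≡ 0 mod 17^3.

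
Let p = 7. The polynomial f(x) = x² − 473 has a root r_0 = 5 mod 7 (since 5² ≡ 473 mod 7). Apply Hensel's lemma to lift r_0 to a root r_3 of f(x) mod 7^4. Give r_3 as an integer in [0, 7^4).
r_3 = 236 (mod 2401)

Hensel's recurrence: r_{i+1} = r_i − f(r_i)·(f′(r_i))^{-1} mod 7^{i+2}, with f′(x) = 2x. Iterate:
  r_0 = 5 (mod 7)
  r_1 = 40 (mod 49)
  r_2 = 236 (mod 343)
  r_3 = 236 (mod 2401)
Final: r_3 = 236, and one checks f(r_3) ≡ 0 mod 7^4.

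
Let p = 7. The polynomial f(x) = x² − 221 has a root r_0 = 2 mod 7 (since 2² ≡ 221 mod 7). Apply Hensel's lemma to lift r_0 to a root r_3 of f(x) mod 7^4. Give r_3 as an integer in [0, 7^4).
r_3 = 1416 (mod 2401)

Hensel's recurrence: r_{i+1} = r_i − f(r_i)·(f′(r_i))^{-1} mod 7^{i+2}, with f′(x) = 2x. Iterate:
  r_0 = 2 (mod 7)
  r_1 = 44 (mod 49)
  r_2 = 44 (mod 343)
  r_3 = 1416 (mod 2401)
Final: r_3 = 1416, and one checks f(r_3) ≡ 0 mod 7^4.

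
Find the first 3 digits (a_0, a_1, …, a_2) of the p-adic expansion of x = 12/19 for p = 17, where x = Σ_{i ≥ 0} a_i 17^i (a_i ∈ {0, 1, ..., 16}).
(a_0, …, a_2) = (6, 14, 9)

v_17(12/19) = 0 (numerator and denominator both coprime to 17), so x ∈ ℤ_17^×. Compute digits iteratively via a_i = x_i mod 17, x_{i+1} = (x_i − a_i)/17, with x_0 = x:
  x_0 = 12/19;  a_0 = 6;  x_1 = (x_0 − 6)/17 = -6/19
  x_1 = -6/19;  a_1 = 14;  x_2 = (x_1 − 14)/17 = -16/19
  x_2 = -16/19;  a_2 = 9;  x_3 = (x_2 − 9)/17 = -11/19
Digits: (6, 14, 9).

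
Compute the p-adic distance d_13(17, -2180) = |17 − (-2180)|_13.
d_13(17, -2180) = 1/2197

Step 1 — x − y = 17 − (-2180) = 2197. Step 2 — v_13(2197) = 3 (factor: 2197 = (13^3 · 1); the sign does not affect v_p). Step 3 — |x − y|_13 = 13^{-3} = 1/2197.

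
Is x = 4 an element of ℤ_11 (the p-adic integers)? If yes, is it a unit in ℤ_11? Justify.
x ∈ ℤ_11^× (unit); v_11(x) = 0

ℤ_11 = {x ∈ ℚ_11 : v_11(x) ≥ 0} and ℤ_11^× = {x ∈ ℤ_11 : v_11(x) = 0}. Here v_11(4) = v_11(num) − v_11(den) = 0; compare against these criteria.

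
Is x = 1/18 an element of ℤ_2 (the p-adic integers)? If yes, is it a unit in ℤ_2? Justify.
x ∉ ℤ_2 (v_2(x) = -1 < 0)

ℤ_2 = {x ∈ ℚ_2 : v_2(x) ≥ 0} and ℤ_2^× = {x ∈ ℤ_2 : v_2(x) = 0}. Here v_2(1/18) = v_2(num) − v_2(den) = -1; compare against these criteria.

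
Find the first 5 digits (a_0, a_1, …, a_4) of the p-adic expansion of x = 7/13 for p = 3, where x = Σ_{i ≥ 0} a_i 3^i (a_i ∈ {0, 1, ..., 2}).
(a_0, …, a_4) = (1, 1, 1, 0, 1)

v_3(7/13) = 0 (numerator and denominator both coprime to 3), so x ∈ ℤ_3^×. Compute digits iteratively via a_i = x_i mod 3, x_{i+1} = (x_i − a_i)/3, with x_0 = x:
  x_0 = 7/13;  a_0 = 1;  x_1 = (x_0 − 1)/3 = -2/13
  x_1 = -2/13;  a_1 = 1;  x_2 = (x_1 − 1)/3 = -5/13
  x_2 = -5/13;  a_2 = 1;  x_3 = (x_2 − 1)/3 = -6/13
  x_3 = -6/13;  a_3 = 0;  x_4 = (x_3 − 0)/3 = -2/13
  x_4 = -2/13;  a_4 = 1;  x_5 = (x_4 − 1)/3 = -5/13
Digits: (1, 1, 1, 0, 1).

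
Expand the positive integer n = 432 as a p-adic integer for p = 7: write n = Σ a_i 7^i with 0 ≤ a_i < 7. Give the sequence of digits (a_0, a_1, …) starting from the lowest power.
(a_0, a_1, …) = (5, 5, 1, 1)

Repeated division by 7 gives the digits low-to-high: 432 = 5 + 5·7^1 + 1·7^2 + 1·7^3. Digit sequence: (5, 5, 1, 1).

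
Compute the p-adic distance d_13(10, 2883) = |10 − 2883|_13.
d_13(10, 2883) = 1/169

Step 1 — x − y = 10 − 2883 = -2873. Step 2 — v_13(-2873) = 2 (factor: -2873 = −(13^2 · 17); the sign does not affect v_p). Step 3 — |x − y|_13 = 13^{-2} = 1/169.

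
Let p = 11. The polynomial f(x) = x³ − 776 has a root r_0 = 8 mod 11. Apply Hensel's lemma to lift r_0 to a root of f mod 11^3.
r_2 = 932 (mod 1331)

Hensel: r_{i+1} = r_i − f(r_i)/f′(r_i) mod 11^{i+2}, where f′(x) = 3x². Iterate:
  r_0 = 8 (mod 11)
  r_1 = 85 (mod 121)
  r_2 = 932 (mod 1331)
Final: r = 932 with f(r) ≡ 0 mod 11^3.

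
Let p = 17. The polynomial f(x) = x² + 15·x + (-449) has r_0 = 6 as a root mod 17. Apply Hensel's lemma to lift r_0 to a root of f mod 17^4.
r_3 = 46076 (mod 83521)

Hensel: r_{i+1} = r_i − f(r_i)·(f′(r_i))^{-1} mod 17^{i+2}, f′(x) = 2x + 15. Iterate:
  r_0 = 6 (mod 17)
  r_1 = 125 (mod 289)
  r_2 = 1859 (mod 4913)
  r_3 = 46076 (mod 83521)
Final: r = 46076 satisfies f(r) ≡ 0 mod 17^4.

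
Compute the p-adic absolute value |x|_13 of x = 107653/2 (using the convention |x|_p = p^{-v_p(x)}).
|107653/2|_13 = 1/2197

Step 1 — compute v_13(x) by factoring powers of 13 out of the numerator and denominator: v_13(107653/2) = 3. Step 2 — apply |x|_p = p^{-v_p(x)} = 13^{-3} = 1/2197.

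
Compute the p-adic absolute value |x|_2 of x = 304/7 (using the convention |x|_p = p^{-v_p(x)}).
|304/7|_2 = 1/16

Step 1 — compute v_2(x) by factoring powers of 2 out of the numerator and denominator: v_2(304/7) = 4. Step 2 — apply |x|_p = p^{-v_p(x)} = 2^{-4} = 1/16.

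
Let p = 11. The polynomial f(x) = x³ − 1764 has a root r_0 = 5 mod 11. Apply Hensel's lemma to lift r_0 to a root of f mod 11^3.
r_2 = 93 (mod 1331)

Hensel: r_{i+1} = r_i − f(r_i)/f′(r_i) mod 11^{i+2}, where f′(x) = 3x². Iterate:
  r_0 = 5 (mod 11)
  r_1 = 93 (mod 121)
  r_2 = 93 (mod 1331)
Final: r = 93 with f(r) ≡ 0 mod 11^3.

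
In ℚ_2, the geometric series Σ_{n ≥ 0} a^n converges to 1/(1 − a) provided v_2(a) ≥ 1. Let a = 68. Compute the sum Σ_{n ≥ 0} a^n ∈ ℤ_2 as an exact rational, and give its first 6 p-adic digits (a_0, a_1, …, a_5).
Σ a^n = 1/(1 − a) = -1/67;  first 6 digits = (1, 0, 1, 0, 1, 0)

v_2(a) = 2 ≥ 1, so the series converges in ℤ_2 to 1/(1 − a) = 1/(1 − 68) = -1/67. Expand this rational in ℤ_2: compute digits iteratively via d_i = x_i mod 2, x_{i+1} = (x_i − d_i)/2. The first 6 digits are (1, 0, 1, 0, 1, 0).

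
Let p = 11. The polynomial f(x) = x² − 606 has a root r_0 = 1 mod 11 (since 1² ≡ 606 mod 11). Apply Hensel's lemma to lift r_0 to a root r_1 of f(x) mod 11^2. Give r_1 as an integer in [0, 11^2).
r_1 = 1 (mod 121)

Hensel's recurrence: r_{i+1} = r_i − f(r_i)·(f′(r_i))^{-1} mod 11^{i+2}, with f′(x) = 2x. Iterate:
  r_0 = 1 (mod 11)
  r_1 = 1 (mod 121)
Final: r_1 = 1, and one checks f(r_1) ≡ 0 mod 11^2.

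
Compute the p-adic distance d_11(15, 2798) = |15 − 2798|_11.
d_11(15, 2798) = 1/121

Step 1 — x − y = 15 − 2798 = -2783. Step 2 — v_11(-2783) = 2 (factor: -2783 = −(11^2 · 23); the sign does not affect v_p). Step 3 — |x − y|_11 = 11^{-2} = 1/121.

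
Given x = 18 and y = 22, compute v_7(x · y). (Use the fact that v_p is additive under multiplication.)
v_7(396) = 0

v_p(x) = 0 (factor: 18 = 7^0 · 18); v_p(y) = 0 (factor: 22 = 7^0 · 22). Additivity: v_p(xy) = v_p(x) + v_p(y) = 0 + 0 = 0. (Direct check: xy = 396 = 7^0 · (396).)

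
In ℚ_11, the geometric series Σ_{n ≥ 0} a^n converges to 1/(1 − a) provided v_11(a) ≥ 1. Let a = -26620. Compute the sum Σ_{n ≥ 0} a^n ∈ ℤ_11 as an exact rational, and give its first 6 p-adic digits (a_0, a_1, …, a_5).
Σ a^n = 1/(1 − a) = 1/26621;  first 6 digits = (1, 0, 0, 2, 9, 10)

v_11(a) = 3 ≥ 1, so the series converges in ℤ_11 to 1/(1 − a) = 1/(1 − (-26620)) = 1/26621. Expand this rational in ℤ_11: compute digits iteratively via d_i = x_i mod 11, x_{i+1} = (x_i − d_i)/11. The first 6 digits are (1, 0, 0, 2, 9, 10).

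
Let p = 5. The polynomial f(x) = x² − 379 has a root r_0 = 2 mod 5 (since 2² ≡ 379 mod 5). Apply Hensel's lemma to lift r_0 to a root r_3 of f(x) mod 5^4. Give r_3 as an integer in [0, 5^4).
r_3 = 252 (mod 625)

Hensel's recurrence: r_{i+1} = r_i − f(r_i)·(f′(r_i))^{-1} mod 5^{i+2}, with f′(x) = 2x. Iterate:
  r_0 = 2 (mod 5)
  r_1 = 2 (mod 25)
  r_2 = 2 (mod 125)
  r_3 = 252 (mod 625)
Final: r_3 = 252, and one checks f(r_3) ≡ 0 mod 5^4.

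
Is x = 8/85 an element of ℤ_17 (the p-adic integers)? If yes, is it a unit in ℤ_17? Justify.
x ∉ ℤ_17 (v_17(x) = -1 < 0)

ℤ_17 = {x ∈ ℚ_17 : v_17(x) ≥ 0} and ℤ_17^× = {x ∈ ℤ_17 : v_17(x) = 0}. Here v_17(8/85) = v_17(num) − v_17(den) = -1; compare against these criteria.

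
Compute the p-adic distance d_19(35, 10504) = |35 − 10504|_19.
d_19(35, 10504) = 1/361

Step 1 — x − y = 35 − 10504 = -10469. Step 2 — v_19(-10469) = 2 (factor: -10469 = −(19^2 · 29); the sign does not affect v_p). Step 3 — |x − y|_19 = 19^{-2} = 1/361.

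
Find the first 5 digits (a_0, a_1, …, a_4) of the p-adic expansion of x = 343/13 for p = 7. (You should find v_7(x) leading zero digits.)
(a_0, …, a_4) = (0, 0, 0, 6, 4)

v_7(343/13) = 3, so a_0 = ... = a_2 = 0. Factor out: x = 7^3 · u with u = 1/13 a unit in ℤ_7. Expand u iteratively via a_{v+i} = u_i mod 7, u_{i+1} = (u_i − a_{v+i})/7:
  u_0 = 1/13;  a_3 = 6;  u_1 = (u_0 − 6)/7 = -11/13
  u_1 = -11/13;  a_4 = 4;  u_2 = (u_1 − 4)/7 = -9/13
Digits: (0, 0, 0, 6, 4).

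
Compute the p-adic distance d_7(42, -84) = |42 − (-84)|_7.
d_7(42, -84) = 1/7

Step 1 — x − y = 42 − (-84) = 126. Step 2 — v_7(126) = 1 (factor: 126 = (7^1 · 18); the sign does not affect v_p). Step 3 — |x − y|_7 = 7^{-1} = 1/7.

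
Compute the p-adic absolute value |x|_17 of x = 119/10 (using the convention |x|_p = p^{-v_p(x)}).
|119/10|_17 = 1/17

Step 1 — compute v_17(x) by factoring powers of 17 out of the numerator and denominator: v_17(119/10) = 1. Step 2 — apply |x|_p = p^{-v_p(x)} = 17^{-1} = 1/17.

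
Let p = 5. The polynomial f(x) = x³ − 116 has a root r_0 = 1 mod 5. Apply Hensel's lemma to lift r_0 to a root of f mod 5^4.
r_3 = 306 (mod 625)

Hensel: r_{i+1} = r_i − f(r_i)/f′(r_i) mod 5^{i+2}, where f′(x) = 3x². Iterate:
  r_0 = 1 (mod 5)
  r_1 = 6 (mod 25)
  r_2 = 56 (mod 125)
  r_3 = 306 (mod 625)
Final: r = 306 with f(r) ≡ 0 mod 5^4.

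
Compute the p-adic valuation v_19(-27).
v_19(-27) = 0

v_19(n) is the largest exponent k such that 19^k divides n. Factor out: -27 = -19^0 · 27. (Sign doesn't affect v_p.) So v_19(-27) = 0.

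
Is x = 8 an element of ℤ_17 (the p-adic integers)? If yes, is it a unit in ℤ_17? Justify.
x ∈ ℤ_17^× (unit); v_17(x) = 0

ℤ_17 = {x ∈ ℚ_17 : v_17(x) ≥ 0} and ℤ_17^× = {x ∈ ℤ_17 : v_17(x) = 0}. Here v_17(8) = v_17(num) − v_17(den) = 0; compare against these criteria.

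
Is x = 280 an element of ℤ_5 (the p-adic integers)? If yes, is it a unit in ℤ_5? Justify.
x ∈ ℤ_5 but not a unit; v_5(x) = 1 > 0

ℤ_5 = {x ∈ ℚ_5 : v_5(x) ≥ 0} and ℤ_5^× = {x ∈ ℤ_5 : v_5(x) = 0}. Here v_5(280) = v_5(num) − v_5(den) = 1; compare against these criteria.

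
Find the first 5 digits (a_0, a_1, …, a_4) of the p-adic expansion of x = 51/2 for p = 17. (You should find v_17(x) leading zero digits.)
(a_0, …, a_4) = (0, 10, 8, 8, 8)

v_17(51/2) = 1, so a_0 = ... = a_0 = 0. Factor out: x = 17^1 · u with u = 3/2 a unit in ℤ_17. Expand u iteratively via a_{v+i} = u_i mod 17, u_{i+1} = (u_i − a_{v+i})/17:
  u_0 = 3/2;  a_1 = 10;  u_1 = (u_0 − 10)/17 = -1/2
  u_1 = -1/2;  a_2 = 8;  u_2 = (u_1 − 8)/17 = -1/2
  u_2 = -1/2;  a_3 = 8;  u_3 = (u_2 − 8)/17 = -1/2
  u_3 = -1/2;  a_4 = 8;  u_4 = (u_3 − 8)/17 = -1/2
Digits: (0, 10, 8, 8, 8).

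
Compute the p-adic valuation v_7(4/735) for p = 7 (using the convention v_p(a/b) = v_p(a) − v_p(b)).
v_7(4/735) = -2

Factor powers of 7 from the numerator and denominator of the reduced fraction: 4 = 7^0 · 4 and 735 = 7^2 · 15. Apply v_p(a/b) = v_p(a) − v_p(b): v_7(4/735) = 0 − 2 = -2.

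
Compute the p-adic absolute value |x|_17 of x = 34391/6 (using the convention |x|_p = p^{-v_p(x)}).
|34391/6|_17 = 1/4913

Step 1 — compute v_17(x) by factoring powers of 17 out of the numerator and denominator: v_17(34391/6) = 3. Step 2 — apply |x|_p = p^{-v_p(x)} = 17^{-3} = 1/4913.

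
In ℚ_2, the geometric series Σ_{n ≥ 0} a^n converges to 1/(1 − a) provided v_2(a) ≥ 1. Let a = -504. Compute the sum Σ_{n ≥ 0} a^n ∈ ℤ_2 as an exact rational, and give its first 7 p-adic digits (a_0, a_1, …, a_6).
Σ a^n = 1/(1 − a) = 1/505;  first 7 digits = (1, 0, 0, 1, 0, 0, 1)

v_2(a) = 3 ≥ 1, so the series converges in ℤ_2 to 1/(1 − a) = 1/(1 − (-504)) = 1/505. Expand this rational in ℤ_2: compute digits iteratively via d_i = x_i mod 2, x_{i+1} = (x_i − d_i)/2. The first 7 digits are (1, 0, 0, 1, 0, 0, 1).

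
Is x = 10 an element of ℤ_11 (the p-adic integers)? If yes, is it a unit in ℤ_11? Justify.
x ∈ ℤ_11^× (unit); v_11(x) = 0

ℤ_11 = {x ∈ ℚ_11 : v_11(x) ≥ 0} and ℤ_11^× = {x ∈ ℤ_11 : v_11(x) = 0}. Here v_11(10) = v_11(num) − v_11(den) = 0; compare against these criteria.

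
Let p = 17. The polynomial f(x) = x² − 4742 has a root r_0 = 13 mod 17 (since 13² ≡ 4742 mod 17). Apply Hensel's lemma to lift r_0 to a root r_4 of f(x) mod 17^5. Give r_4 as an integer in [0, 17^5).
r_4 = 1064587 (mod 1419857)

Hensel's recurrence: r_{i+1} = r_i − f(r_i)·(f′(r_i))^{-1} mod 17^{i+2}, with f′(x) = 2x. Iterate:
  r_0 = 13 (mod 17)
  r_1 = 200 (mod 289)
  r_2 = 3379 (mod 4913)
  r_3 = 62335 (mod 83521)
  r_4 = 1064587 (mod 1419857)
Final: r_4 = 1064587, and one checks f(r_4) ≡ 0 mod 17^5.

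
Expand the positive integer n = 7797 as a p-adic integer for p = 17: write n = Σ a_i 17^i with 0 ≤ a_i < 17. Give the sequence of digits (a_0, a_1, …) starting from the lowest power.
(a_0, a_1, …) = (11, 16, 9, 1)

Repeated division by 17 gives the digits low-to-high: 7797 = 11 + 16·17^1 + 9·17^2 + 1·17^3. Digit sequence: (11, 16, 9, 1).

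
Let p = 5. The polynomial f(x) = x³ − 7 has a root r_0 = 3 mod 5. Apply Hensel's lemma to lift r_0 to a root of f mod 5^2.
r_1 = 18 (mod 25)

Hensel: r_{i+1} = r_i − f(r_i)/f′(r_i) mod 5^{i+2}, where f′(x) = 3x². Iterate:
  r_0 = 3 (mod 5)
  r_1 = 18 (mod 25)
Final: r = 18 with f(r) ≡ 0 mod 5^2.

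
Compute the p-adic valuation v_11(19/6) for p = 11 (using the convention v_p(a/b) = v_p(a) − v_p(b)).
v_11(19/6) = 0

Factor powers of 11 from the numerator and denominator of the reduced fraction: 19 = 11^0 · 19 and 6 = 11^0 · 6. Apply v_p(a/b) = v_p(a) − v_p(b): v_11(19/6) = 0 − 0 = 0.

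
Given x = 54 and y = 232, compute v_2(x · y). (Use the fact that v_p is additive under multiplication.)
v_2(12528) = 4

v_p(x) = 1 (factor: 54 = 2^1 · 27); v_p(y) = 3 (factor: 232 = 2^3 · 29). Additivity: v_p(xy) = v_p(x) + v_p(y) = 1 + 3 = 4. (Direct check: xy = 12528 = 2^4 · (783).)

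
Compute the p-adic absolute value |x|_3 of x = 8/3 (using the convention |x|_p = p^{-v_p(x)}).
|8/3|_3 = 3

Step 1 — compute v_3(x) by factoring powers of 3 out of the numerator and denominator: v_3(8/3) = -1. Step 2 — apply |x|_p = p^{-v_p(x)} = 3^{1} = 3.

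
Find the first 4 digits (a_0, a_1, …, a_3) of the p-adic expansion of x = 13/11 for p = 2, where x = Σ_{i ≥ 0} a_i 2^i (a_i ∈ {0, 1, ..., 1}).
(a_0, …, a_3) = (1, 1, 1, 0)

v_2(13/11) = 0 (numerator and denominator both coprime to 2), so x ∈ ℤ_2^×. Compute digits iteratively via a_i = x_i mod 2, x_{i+1} = (x_i − a_i)/2, with x_0 = x:
  x_0 = 13/11;  a_0 = 1;  x_1 = (x_0 − 1)/2 = 1/11
  x_1 = 1/11;  a_1 = 1;  x_2 = (x_1 − 1)/2 = -5/11
  x_2 = -5/11;  a_2 = 1;  x_3 = (x_2 − 1)/2 = -8/11
  x_3 = -8/11;  a_3 = 0;  x_4 = (x_3 − 0)/2 = -4/11
Digits: (1, 1, 1, 0).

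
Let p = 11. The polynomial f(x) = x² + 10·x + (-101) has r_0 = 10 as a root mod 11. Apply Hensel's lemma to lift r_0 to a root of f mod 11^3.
r_2 = 769 (mod 1331)

Hensel: r_{i+1} = r_i − f(r_i)·(f′(r_i))^{-1} mod 11^{i+2}, f′(x) = 2x + 10. Iterate:
  r_0 = 10 (mod 11)
  r_1 = 43 (mod 121)
  r_2 = 769 (mod 1331)
Final: r = 769 satisfies f(r) ≡ 0 mod 11^3.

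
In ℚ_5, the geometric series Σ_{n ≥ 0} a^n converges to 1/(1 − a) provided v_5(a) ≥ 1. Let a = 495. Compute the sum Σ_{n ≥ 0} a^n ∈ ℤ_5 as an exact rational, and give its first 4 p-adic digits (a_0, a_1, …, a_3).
Σ a^n = 1/(1 − a) = -1/494;  first 4 digits = (1, 4, 0, 3)

v_5(a) = 1 ≥ 1, so the series converges in ℤ_5 to 1/(1 − a) = 1/(1 − 495) = -1/494. Expand this rational in ℤ_5: compute digits iteratively via d_i = x_i mod 5, x_{i+1} = (x_i − d_i)/5. The first 4 digits are (1, 4, 0, 3).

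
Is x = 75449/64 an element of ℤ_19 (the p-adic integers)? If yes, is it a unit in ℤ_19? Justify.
x ∈ ℤ_19 but not a unit; v_19(x) = 3 > 0

ℤ_19 = {x ∈ ℚ_19 : v_19(x) ≥ 0} and ℤ_19^× = {x ∈ ℤ_19 : v_19(x) = 0}. Here v_19(75449/64) = v_19(num) − v_19(den) = 3; compare against these criteria.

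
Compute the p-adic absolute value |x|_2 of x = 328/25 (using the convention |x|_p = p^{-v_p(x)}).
|328/25|_2 = 1/8

Step 1 — compute v_2(x) by factoring powers of 2 out of the numerator and denominator: v_2(328/25) = 3. Step 2 — apply |x|_p = p^{-v_p(x)} = 2^{-3} = 1/8.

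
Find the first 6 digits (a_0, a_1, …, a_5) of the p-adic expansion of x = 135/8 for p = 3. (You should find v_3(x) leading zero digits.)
(a_0, …, a_5) = (0, 0, 0, 1, 1, 0)

v_3(135/8) = 3, so a_0 = ... = a_2 = 0. Factor out: x = 3^3 · u with u = 5/8 a unit in ℤ_3. Expand u iteratively via a_{v+i} = u_i mod 3, u_{i+1} = (u_i − a_{v+i})/3:
  u_0 = 5/8;  a_3 = 1;  u_1 = (u_0 − 1)/3 = -1/8
  u_1 = -1/8;  a_4 = 1;  u_2 = (u_1 − 1)/3 = -3/8
  u_2 = -3/8;  a_5 = 0;  u_3 = (u_2 − 0)/3 = -1/8
Digits: (0, 0, 0, 1, 1, 0).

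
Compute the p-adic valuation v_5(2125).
v_5(2125) = 3

v_5(n) is the largest exponent k such that 5^k divides n. Factor out: 2125 = 5^3 · 17. (Sign doesn't affect v_p.) So v_5(2125) = 3.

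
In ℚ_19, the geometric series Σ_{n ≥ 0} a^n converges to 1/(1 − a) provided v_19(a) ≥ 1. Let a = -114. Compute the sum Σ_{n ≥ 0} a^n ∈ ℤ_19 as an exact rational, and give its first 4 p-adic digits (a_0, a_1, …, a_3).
Σ a^n = 1/(1 − a) = 1/115;  first 4 digits = (1, 13, 16, 13)

v_19(a) = 1 ≥ 1, so the series converges in ℤ_19 to 1/(1 − a) = 1/(1 − (-114)) = 1/115. Expand this rational in ℤ_19: compute digits iteratively via d_i = x_i mod 19, x_{i+1} = (x_i − d_i)/19. The first 4 digits are (1, 13, 16, 13).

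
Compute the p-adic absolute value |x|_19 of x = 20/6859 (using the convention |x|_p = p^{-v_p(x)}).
|20/6859|_19 = 6859

Step 1 — compute v_19(x) by factoring powers of 19 out of the numerator and denominator: v_19(20/6859) = -3. Step 2 — apply |x|_p = p^{-v_p(x)} = 19^{3} = 6859.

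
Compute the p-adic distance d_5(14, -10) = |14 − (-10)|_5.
d_5(14, -10) = 1

Step 1 — x − y = 14 − (-10) = 24. Step 2 — v_5(24) = 0 (factor: 24 = (5^0 · 24); the sign does not affect v_p). Step 3 — |x − y|_5 = 5^{0} = 1.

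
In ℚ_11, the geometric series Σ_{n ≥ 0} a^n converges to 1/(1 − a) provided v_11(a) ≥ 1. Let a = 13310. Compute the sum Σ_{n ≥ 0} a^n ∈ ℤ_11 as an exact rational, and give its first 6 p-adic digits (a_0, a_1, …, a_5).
Σ a^n = 1/(1 − a) = -1/13309;  first 6 digits = (1, 0, 0, 10, 0, 0)

v_11(a) = 3 ≥ 1, so the series converges in ℤ_11 to 1/(1 − a) = 1/(1 − 13310) = -1/13309. Expand this rational in ℤ_11: compute digits iteratively via d_i = x_i mod 11, x_{i+1} = (x_i − d_i)/11. The first 6 digits are (1, 0, 0, 10, 0, 0).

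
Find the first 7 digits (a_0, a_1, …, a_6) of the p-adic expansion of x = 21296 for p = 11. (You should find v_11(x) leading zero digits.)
(a_0, …, a_6) = (0, 0, 0, 5, 1, 0, 0)

v_11(21296) = 3, so a_0 = ... = a_2 = 0. Factor out: x = 11^3 · u with u = 16 a unit in ℤ_11. Expand u iteratively via a_{v+i} = u_i mod 11, u_{i+1} = (u_i − a_{v+i})/11:
  u_0 = 16;  a_3 = 5;  u_1 = (u_0 − 5)/11 = 1
  u_1 = 1;  a_4 = 1;  u_2 = (u_1 − 1)/11 = 0
  u_2 = 0;  a_5 = 0;  u_3 = (u_2 − 0)/11 = 0
  u_3 = 0;  a_6 = 0;  u_4 = (u_3 − 0)/11 = 0
Digits: (0, 0, 0, 5, 1, 0, 0).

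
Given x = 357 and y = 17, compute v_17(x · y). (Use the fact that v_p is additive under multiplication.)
v_17(6069) = 2

v_p(x) = 1 (factor: 357 = 17^1 · 21); v_p(y) = 1 (factor: 17 = 17^1 · 1). Additivity: v_p(xy) = v_p(x) + v_p(y) = 1 + 1 = 2. (Direct check: xy = 6069 = 17^2 · (21).)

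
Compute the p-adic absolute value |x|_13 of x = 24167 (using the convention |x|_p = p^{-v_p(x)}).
|24167|_13 = 1/2197

Step 1 — compute v_13(x) by factoring powers of 13 out of the numerator and denominator: v_13(24167) = 3. Step 2 — apply |x|_p = p^{-v_p(x)} = 13^{-3} = 1/2197.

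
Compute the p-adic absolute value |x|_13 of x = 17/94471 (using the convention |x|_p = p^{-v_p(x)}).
|17/94471|_13 = 2197

Step 1 — compute v_13(x) by factoring powers of 13 out of the numerator and denominator: v_13(17/94471) = -3. Step 2 — apply |x|_p = p^{-v_p(x)} = 13^{3} = 2197.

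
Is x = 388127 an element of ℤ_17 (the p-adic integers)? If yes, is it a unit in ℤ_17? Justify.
x ∈ ℤ_17 but not a unit; v_17(x) = 3 > 0

ℤ_17 = {x ∈ ℚ_17 : v_17(x) ≥ 0} and ℤ_17^× = {x ∈ ℤ_17 : v_17(x) = 0}. Here v_17(388127) = v_17(num) − v_17(den) = 3; compare against these criteria.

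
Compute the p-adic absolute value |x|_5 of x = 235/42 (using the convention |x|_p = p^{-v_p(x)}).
|235/42|_5 = 1/5

Step 1 — compute v_5(x) by factoring powers of 5 out of the numerator and denominator: v_5(235/42) = 1. Step 2 — apply |x|_p = p^{-v_p(x)} = 5^{-1} = 1/5.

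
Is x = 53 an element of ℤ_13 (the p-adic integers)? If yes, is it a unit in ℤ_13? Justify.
x ∈ ℤ_13^× (unit); v_13(x) = 0

ℤ_13 = {x ∈ ℚ_13 : v_13(x) ≥ 0} and ℤ_13^× = {x ∈ ℤ_13 : v_13(x) = 0}. Here v_13(53) = v_13(num) − v_13(den) = 0; compare against these criteria.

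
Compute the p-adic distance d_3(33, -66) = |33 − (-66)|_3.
d_3(33, -66) = 1/9

Step 1 — x − y = 33 − (-66) = 99. Step 2 — v_3(99) = 2 (factor: 99 = (3^2 · 11); the sign does not affect v_p). Step 3 — |x − y|_3 = 3^{-2} = 1/9.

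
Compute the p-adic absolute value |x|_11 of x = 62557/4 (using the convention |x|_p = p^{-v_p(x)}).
|62557/4|_11 = 1/1331

Step 1 — compute v_11(x) by factoring powers of 11 out of the numerator and denominator: v_11(62557/4) = 3. Step 2 — apply |x|_p = p^{-v_p(x)} = 11^{-3} = 1/1331.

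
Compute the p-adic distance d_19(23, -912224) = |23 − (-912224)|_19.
d_19(23, -912224) = 1/130321

Step 1 — x − y = 23 − (-912224) = 912247. Step 2 — v_19(912247) = 4 (factor: 912247 = (19^4 · 7); the sign does not affect v_p). Step 3 — |x − y|_19 = 19^{-4} = 1/130321.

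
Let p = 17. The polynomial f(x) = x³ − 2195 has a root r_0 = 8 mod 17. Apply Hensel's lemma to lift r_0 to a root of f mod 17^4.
r_3 = 38666 (mod 83521)

Hensel: r_{i+1} = r_i − f(r_i)/f′(r_i) mod 17^{i+2}, where f′(x) = 3x². Iterate:
  r_0 = 8 (mod 17)
  r_1 = 229 (mod 289)
  r_2 = 4275 (mod 4913)
  r_3 = 38666 (mod 83521)
Final: r = 38666 with f(r) ≡ 0 mod 17^4.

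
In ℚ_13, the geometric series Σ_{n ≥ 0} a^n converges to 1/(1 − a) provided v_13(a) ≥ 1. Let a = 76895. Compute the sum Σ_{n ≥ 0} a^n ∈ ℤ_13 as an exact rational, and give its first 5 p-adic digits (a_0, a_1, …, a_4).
Σ a^n = 1/(1 − a) = -1/76894;  first 5 digits = (1, 0, 0, 9, 2)

v_13(a) = 3 ≥ 1, so the series converges in ℤ_13 to 1/(1 − a) = 1/(1 − 76895) = -1/76894. Expand this rational in ℤ_13: compute digits iteratively via d_i = x_i mod 13, x_{i+1} = (x_i − d_i)/13. The first 5 digits are (1, 0, 0, 9, 2).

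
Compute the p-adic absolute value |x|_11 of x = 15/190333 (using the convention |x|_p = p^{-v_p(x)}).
|15/190333|_11 = 14641

Step 1 — compute v_11(x) by factoring powers of 11 out of the numerator and denominator: v_11(15/190333) = -4. Step 2 — apply |x|_p = p^{-v_p(x)} = 11^{4} = 14641.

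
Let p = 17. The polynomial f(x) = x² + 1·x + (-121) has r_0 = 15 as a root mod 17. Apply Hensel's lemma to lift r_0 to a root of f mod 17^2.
r_1 = 151 (mod 289)

Hensel: r_{i+1} = r_i − f(r_i)·(f′(r_i))^{-1} mod 17^{i+2}, f′(x) = 2x + 1. Iterate:
  r_0 = 15 (mod 17)
  r_1 = 151 (mod 289)
Final: r = 151 satisfies f(r) ≡ 0 mod 17^2.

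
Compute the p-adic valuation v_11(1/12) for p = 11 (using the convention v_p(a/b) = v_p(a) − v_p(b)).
v_11(1/12) = 0

Factor powers of 11 from the numerator and denominator of the reduced fraction: 1 = 11^0 · 1 and 12 = 11^0 · 12. Apply v_p(a/b) = v_p(a) − v_p(b): v_11(1/12) = 0 − 0 = 0.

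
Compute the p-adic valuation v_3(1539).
v_3(1539) = 4

v_3(n) is the largest exponent k such that 3^k divides n. Factor out: 1539 = 3^4 · 19. (Sign doesn't affect v_p.) So v_3(1539) = 4.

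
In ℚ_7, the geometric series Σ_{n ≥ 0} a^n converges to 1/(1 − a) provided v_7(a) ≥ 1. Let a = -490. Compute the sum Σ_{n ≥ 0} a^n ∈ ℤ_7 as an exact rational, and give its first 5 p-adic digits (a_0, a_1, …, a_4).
Σ a^n = 1/(1 − a) = 1/491;  first 5 digits = (1, 0, 4, 5, 1)

v_7(a) = 2 ≥ 1, so the series converges in ℤ_7 to 1/(1 − a) = 1/(1 − (-490)) = 1/491. Expand this rational in ℤ_7: compute digits iteratively via d_i = x_i mod 7, x_{i+1} = (x_i − d_i)/7. The first 5 digits are (1, 0, 4, 5, 1).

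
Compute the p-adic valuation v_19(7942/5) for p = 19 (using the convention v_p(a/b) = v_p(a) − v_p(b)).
v_19(7942/5) = 2

Factor powers of 19 from the numerator and denominator of the reduced fraction: 7942 = 19^2 · 22 and 5 = 19^0 · 5. Apply v_p(a/b) = v_p(a) − v_p(b): v_19(7942/5) = 2 − 0 = 2.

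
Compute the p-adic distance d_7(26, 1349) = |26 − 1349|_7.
d_7(26, 1349) = 1/49

Step 1 — x − y = 26 − 1349 = -1323. Step 2 — v_7(-1323) = 2 (factor: -1323 = −(7^2 · 27); the sign does not affect v_p). Step 3 — |x − y|_7 = 7^{-2} = 1/49.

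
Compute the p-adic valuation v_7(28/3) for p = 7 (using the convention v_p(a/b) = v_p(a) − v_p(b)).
v_7(28/3) = 1

Factor powers of 7 from the numerator and denominator of the reduced fraction: 28 = 7^1 · 4 and 3 = 7^0 · 3. Apply v_p(a/b) = v_p(a) − v_p(b): v_7(28/3) = 1 − 0 = 1.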